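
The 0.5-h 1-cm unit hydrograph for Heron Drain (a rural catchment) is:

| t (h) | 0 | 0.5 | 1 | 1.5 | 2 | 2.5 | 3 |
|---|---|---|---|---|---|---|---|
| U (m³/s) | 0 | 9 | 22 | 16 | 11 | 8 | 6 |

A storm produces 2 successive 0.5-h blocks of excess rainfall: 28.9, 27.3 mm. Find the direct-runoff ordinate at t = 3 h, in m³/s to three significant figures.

By discrete convolution, Q_j = Σ (P_i / 10 mm) · U_{j−i}.
At t = 3 h (j=6): Q = (28.9/10)·6 + (27.3/10)·8 = 39.2 m³/s.

Q ≈ 39.2 m³/s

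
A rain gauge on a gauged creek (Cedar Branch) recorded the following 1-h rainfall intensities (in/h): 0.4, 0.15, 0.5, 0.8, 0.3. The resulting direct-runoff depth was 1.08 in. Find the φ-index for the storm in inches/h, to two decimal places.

Only the 4 blocks with intensity above φ contribute runoff: 0.4, 0.5, 0.8, 0.3 in/h.
Σ(I−φ)·Δt = d  ⇒  (0.4+0.5+0.8+0.3 − 4φ)·1 = 1.08
φ = (2.000 − 1.08/1) / 4 = 0.23 in/h.

φ ≈ 0.23 in/h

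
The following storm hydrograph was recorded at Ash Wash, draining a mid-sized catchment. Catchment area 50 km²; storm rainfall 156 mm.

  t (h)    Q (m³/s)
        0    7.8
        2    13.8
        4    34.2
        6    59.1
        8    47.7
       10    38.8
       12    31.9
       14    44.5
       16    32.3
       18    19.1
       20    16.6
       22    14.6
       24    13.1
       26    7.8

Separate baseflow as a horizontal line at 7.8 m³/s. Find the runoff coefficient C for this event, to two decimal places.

C ≈ 0.25

ΣQ_DR = 272.1 m³/s; V = ΣQ_DR·Δt = 1.959 × 10^6 m³.
Runoff depth d = V / A = 39.18 mm.
C = d / P = 39.18 / 156 = 0.25.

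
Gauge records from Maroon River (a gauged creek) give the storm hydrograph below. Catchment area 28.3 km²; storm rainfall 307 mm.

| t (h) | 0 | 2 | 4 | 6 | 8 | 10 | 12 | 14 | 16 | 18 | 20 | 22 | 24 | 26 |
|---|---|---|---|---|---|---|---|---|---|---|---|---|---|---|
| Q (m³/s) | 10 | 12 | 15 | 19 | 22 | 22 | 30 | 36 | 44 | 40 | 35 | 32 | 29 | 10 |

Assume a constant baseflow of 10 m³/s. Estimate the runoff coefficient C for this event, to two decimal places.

C ≈ 0.18

ΣQ_DR = 216.0 m³/s; V = ΣQ_DR·Δt = 1.555 × 10^6 m³.
Runoff depth d = V / A = 54.95 mm.
C = d / P = 54.95 / 307 = 0.18.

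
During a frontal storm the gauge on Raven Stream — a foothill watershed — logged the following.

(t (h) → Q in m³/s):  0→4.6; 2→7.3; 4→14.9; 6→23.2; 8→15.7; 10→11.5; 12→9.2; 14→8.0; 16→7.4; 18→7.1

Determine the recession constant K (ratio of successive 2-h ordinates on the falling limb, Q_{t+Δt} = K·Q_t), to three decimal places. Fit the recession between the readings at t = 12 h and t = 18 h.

K ≈ 0.917

Using the recession-limb readings at t = 12 h and t = 18 h: Q falls from 9.2 to 7.1 m³/s over 3 intervals.
K = (Q₂/Q₁)^(1/3) = (7.1/9.2)^(1/3) = 0.917.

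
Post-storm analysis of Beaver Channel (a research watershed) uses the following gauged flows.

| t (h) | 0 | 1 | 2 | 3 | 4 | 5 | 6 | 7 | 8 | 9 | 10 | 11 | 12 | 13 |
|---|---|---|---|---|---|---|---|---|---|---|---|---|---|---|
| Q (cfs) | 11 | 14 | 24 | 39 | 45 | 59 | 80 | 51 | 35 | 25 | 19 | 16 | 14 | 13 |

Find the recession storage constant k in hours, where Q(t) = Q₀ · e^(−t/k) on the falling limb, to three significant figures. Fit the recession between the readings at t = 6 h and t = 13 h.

k ≈ 3.85 h

On the falling limb, Q drops from 80 to 13 cfs between t = 6 h and t = 13 h (Δt = 7 h).
k = −Δt / ln(Q₂/Q₁) = −7 / ln(13/80) = 3.85 h.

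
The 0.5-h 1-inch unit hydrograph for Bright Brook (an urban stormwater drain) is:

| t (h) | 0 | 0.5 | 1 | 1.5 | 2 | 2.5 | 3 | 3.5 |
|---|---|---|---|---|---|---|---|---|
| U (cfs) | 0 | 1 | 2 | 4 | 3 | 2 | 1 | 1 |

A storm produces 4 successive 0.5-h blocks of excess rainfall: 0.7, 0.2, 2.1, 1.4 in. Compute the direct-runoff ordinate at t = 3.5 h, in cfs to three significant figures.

By discrete convolution, Q_j = Σ (P_i / 1 in) · U_{j−i}.
At t = 3.5 h (j=7): Q = (0.7/1)·1 + (0.2/1)·1 + (2.1/1)·2 + (1.4/1)·3 = 9.30 cfs.

Q ≈ 9.30 cfs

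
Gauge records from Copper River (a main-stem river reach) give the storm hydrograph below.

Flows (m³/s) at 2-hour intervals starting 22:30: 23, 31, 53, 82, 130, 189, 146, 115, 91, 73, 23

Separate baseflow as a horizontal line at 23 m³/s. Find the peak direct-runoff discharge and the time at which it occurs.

Subtracting baseflow gives direct-runoff ordinates: 0.0, 8.0, 30.0, 59.0, 107.0, 166.0, 123.0, 92.0, 68.0, 50.0, 0.0 m³/s.
The maximum is 166.0 m³/s, occurring at the reading for t = 08:30.

Q_p = 166.0 m³/s at t = 08:30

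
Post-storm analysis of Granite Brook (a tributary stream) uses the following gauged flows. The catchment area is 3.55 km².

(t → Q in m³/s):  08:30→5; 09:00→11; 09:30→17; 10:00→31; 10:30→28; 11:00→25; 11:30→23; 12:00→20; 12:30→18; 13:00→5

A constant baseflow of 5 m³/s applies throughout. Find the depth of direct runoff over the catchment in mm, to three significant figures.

Direct runoff: 0.0, 6.0, 12.0, 26.0, 23.0, 20.0, 18.0, 15.0, 13.0, 0.0 m³/s; ΣQ_DR = 133.0 m³/s.
V = ΣQ_DR · Δt = 133.0 × 1800 s = 2.394 × 10^5 m³.
Over A = 3.55 km², depth = V / A = 67.4 mm.

d ≈ 67.4 mm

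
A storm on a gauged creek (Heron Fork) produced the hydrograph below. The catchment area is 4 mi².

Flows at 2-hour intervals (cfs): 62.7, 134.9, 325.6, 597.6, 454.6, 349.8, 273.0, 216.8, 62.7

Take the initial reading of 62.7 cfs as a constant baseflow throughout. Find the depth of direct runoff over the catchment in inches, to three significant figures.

Direct runoff: 0.0, 72.2, 262.9, 534.9, 391.9, 287.1, 210.3, 154.1, 0.0 cfs; ΣQ_DR = 1913 cfs.
V = ΣQ_DR · Δt = 1913 × 7200 s = 1.378 × 10^7 ft³.
Over A = 4 mi², depth = V / A = 1.48 in.

d ≈ 1.48 in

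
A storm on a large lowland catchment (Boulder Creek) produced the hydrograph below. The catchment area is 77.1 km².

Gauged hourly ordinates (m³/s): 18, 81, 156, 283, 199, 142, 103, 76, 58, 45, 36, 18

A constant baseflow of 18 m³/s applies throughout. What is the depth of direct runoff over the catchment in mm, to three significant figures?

d ≈ 46.6 mm

Direct runoff: 0.0, 63.0, 138.0, 265.0, 181.0, 124.0, 85.0, 58.0, 40.0, 27.0, 18.0, 0.0 m³/s; ΣQ_DR = 999.0 m³/s.
V = ΣQ_DR · Δt = 999.0 × 3600 s = 3.596 × 10^6 m³.
Over A = 77.1 km², depth = V / A = 46.6 mm.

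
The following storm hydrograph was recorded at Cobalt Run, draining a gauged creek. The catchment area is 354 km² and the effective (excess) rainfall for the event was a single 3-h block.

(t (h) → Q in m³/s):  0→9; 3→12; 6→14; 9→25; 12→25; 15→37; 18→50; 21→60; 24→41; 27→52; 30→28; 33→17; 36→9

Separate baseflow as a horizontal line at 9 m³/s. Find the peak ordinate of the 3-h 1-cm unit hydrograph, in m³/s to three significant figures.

Direct runoff: 0.0, 3.0, 5.0, 16.0, 16.0, 28.0, 41.0, 51.0, 32.0, 43.0, 19.0, 8.0, 0.0 m³/s; ΣQ_DR = 262.0 m³/s, peak = 51.0 m³/s.
Runoff depth d = ΣQ_DR·Δt / A = 262.0 × 10800 / (354 km²) = 7.993 mm.
The 1-cm UH is the DRH scaled by (10 mm)/d, so U_p = 51.0 × 10/7.993 = 63.8 m³/s.

U_p ≈ 63.8 m³/s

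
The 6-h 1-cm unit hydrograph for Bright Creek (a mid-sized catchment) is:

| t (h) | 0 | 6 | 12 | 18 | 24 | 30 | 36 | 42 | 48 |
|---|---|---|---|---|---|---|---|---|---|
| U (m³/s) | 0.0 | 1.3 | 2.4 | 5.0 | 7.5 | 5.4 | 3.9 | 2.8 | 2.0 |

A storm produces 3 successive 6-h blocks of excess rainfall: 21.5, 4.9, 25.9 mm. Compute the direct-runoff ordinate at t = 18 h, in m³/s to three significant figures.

By discrete convolution, Q_j = Σ (P_i / 10 mm) · U_{j−i}.
At t = 18 h (j=3): Q = (21.5/10)·5.0 + (4.9/10)·2.4 + (25.9/10)·1.3 = 15.3 m³/s.

Q ≈ 15.3 m³/s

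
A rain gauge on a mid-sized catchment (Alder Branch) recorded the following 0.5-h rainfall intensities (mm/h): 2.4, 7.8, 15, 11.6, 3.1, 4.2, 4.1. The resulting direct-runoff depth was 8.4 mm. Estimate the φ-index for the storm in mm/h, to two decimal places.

Only the 3 blocks with intensity above φ contribute runoff: 7.8, 15, 11.6 mm/h.
Σ(I−φ)·Δt = d  ⇒  (7.8+15+11.6 − 3φ)·0.5 = 8.4
φ = (34.40 − 8.4/0.5) / 3 = 5.87 mm/h.

φ ≈ 5.87 mm/h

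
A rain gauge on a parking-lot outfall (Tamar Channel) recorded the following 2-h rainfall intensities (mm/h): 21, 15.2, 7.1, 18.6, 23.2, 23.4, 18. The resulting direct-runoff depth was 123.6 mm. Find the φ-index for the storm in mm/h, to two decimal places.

Only the 6 blocks with intensity above φ contribute runoff: 21, 15.2, 18.6, 23.2, 23.4, 18 mm/h.
Σ(I−φ)·Δt = d  ⇒  (21+15.2+18.6+23.2+23.4+18 − 6φ)·2 = 123.6
φ = (119.4 − 123.6/2) / 6 = 9.60 mm/h.

φ ≈ 9.60 mm/h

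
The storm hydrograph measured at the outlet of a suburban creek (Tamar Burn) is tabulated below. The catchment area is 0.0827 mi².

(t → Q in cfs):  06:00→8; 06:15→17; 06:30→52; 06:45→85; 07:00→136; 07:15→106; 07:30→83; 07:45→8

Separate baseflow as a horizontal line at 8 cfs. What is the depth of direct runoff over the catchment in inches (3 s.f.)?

Direct runoff: 0.0, 9.0, 44.0, 77.0, 128.0, 98.0, 75.0, 0.0 cfs; ΣQ_DR = 431.0 cfs.
V = ΣQ_DR · Δt = 431.0 × 900 s = 3.879 × 10^5 ft³.
Over A = 0.0827 mi², depth = V / A = 2.02 in.

d ≈ 2.02 in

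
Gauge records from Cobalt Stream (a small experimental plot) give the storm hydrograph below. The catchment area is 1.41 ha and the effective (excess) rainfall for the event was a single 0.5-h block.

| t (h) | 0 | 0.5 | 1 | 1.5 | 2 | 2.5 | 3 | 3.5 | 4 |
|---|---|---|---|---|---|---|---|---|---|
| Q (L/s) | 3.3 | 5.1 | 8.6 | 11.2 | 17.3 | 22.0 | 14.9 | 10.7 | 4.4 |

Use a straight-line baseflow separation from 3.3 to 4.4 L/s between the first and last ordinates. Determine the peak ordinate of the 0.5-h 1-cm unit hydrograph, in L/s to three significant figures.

Direct runoff: 0.00, 1.66, 5.03, 7.49, 13.45, 18.01, 10.78, 6.44, 0.00 L/s; ΣQ_DR = 62.85 L/s, peak = 18.01 L/s.
Runoff depth d = ΣQ_DR·Δt / A = 62.85 × 1800 / (1.41 ha) = 8.023 mm.
The 1-cm UH is the DRH scaled by (10 mm)/d, so U_p = 18.01 × 10/8.023 = 22.4 L/s.

U_p ≈ 22.4 L/s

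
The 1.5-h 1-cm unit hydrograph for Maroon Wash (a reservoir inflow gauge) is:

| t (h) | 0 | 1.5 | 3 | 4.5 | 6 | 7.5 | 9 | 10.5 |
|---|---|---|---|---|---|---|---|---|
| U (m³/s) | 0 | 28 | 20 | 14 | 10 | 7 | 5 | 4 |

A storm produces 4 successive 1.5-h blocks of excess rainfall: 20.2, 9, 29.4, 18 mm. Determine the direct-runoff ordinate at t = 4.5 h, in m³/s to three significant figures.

Q ≈ 129 m³/s

By discrete convolution, Q_j = Σ (P_i / 10 mm) · U_{j−i}.
At t = 4.5 h (j=3): Q = (20.2/10)·14 + (9/10)·20 + (29.4/10)·28 + (18/10)·0 = 129 m³/s.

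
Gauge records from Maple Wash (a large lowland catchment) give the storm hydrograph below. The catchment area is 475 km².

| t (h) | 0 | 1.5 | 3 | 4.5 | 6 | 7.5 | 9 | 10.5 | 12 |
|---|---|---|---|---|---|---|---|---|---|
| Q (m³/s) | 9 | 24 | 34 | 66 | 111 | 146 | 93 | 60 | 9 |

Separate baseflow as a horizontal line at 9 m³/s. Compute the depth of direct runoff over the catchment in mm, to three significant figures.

Direct runoff: 0.0, 15.0, 25.0, 57.0, 102.0, 137.0, 84.0, 51.0, 0.0 m³/s; ΣQ_DR = 471.0 m³/s.
V = ΣQ_DR · Δt = 471.0 × 5400 s = 2.543 × 10^6 m³.
Over A = 475 km², depth = V / A = 5.35 mm.

d ≈ 5.35 mm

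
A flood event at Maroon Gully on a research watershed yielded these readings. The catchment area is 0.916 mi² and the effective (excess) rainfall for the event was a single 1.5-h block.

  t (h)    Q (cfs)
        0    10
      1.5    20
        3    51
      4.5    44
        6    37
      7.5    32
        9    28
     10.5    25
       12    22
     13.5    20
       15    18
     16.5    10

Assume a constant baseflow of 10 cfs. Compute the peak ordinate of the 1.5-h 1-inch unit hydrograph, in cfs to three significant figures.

Direct runoff: 0.0, 10.0, 41.0, 34.0, 27.0, 22.0, 18.0, 15.0, 12.0, 10.0, 8.0, 0.0 cfs; ΣQ_DR = 197.0 cfs, peak = 41.0 cfs.
Runoff depth d = ΣQ_DR·Δt / A = 197.0 × 5400 / (0.916 mi²) = 0.4999 in.
The 1-inch UH is the DRH scaled by (1 in)/d, so U_p = 41.0 × 1/0.4999 = 82.0 cfs.

U_p ≈ 82.0 cfs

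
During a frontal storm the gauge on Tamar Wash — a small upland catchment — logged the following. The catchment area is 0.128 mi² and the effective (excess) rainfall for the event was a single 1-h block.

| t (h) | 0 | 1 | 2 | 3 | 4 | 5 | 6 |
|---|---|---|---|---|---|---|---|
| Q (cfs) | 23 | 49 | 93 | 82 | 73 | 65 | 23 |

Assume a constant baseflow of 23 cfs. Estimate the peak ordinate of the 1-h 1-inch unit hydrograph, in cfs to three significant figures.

Direct runoff: 0.0, 26.0, 70.0, 59.0, 50.0, 42.0, 0.0 cfs; ΣQ_DR = 247.0 cfs, peak = 70.0 cfs.
Runoff depth d = ΣQ_DR·Δt / A = 247.0 × 3600 / (0.128 mi²) = 2.990 in.
The 1-inch UH is the DRH scaled by (1 in)/d, so U_p = 70.0 × 1/2.990 = 23.4 cfs.

U_p ≈ 23.4 cfs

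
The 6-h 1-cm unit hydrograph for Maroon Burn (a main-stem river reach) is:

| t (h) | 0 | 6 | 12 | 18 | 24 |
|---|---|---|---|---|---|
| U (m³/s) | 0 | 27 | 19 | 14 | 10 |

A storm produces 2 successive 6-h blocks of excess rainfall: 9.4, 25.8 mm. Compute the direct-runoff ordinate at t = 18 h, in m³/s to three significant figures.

By discrete convolution, Q_j = Σ (P_i / 10 mm) · U_{j−i}.
At t = 18 h (j=3): Q = (9.4/10)·14 + (25.8/10)·19 = 62.2 m³/s.

Q ≈ 62.2 m³/s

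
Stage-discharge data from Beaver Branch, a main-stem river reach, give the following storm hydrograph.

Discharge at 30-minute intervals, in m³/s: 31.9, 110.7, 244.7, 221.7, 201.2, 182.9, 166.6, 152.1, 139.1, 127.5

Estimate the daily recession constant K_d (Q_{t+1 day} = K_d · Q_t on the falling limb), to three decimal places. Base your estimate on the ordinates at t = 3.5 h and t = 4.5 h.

K_d ≈ 0.014

Between t = 3.5 h and t = 4.5 h the flow falls from 152.1 to 127.5 m³/s over 2×0.5 h = 1 h.
Per-interval ratio K = (127.5/152.1)^(1/2) = 0.9156; K_d = K^(24/0.5) = 0.014.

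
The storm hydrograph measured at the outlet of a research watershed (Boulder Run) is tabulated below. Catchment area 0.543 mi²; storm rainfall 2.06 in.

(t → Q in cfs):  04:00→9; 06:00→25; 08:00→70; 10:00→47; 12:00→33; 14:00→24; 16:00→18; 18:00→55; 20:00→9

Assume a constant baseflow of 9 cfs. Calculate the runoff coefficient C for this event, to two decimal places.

C ≈ 0.58

ΣQ_DR = 209.0 cfs; V = ΣQ_DR·Δt = 1.505 × 10^6 ft³.
Runoff depth d = V / A = 1.193 in.
C = d / P = 1.193 / 2.06 = 0.58.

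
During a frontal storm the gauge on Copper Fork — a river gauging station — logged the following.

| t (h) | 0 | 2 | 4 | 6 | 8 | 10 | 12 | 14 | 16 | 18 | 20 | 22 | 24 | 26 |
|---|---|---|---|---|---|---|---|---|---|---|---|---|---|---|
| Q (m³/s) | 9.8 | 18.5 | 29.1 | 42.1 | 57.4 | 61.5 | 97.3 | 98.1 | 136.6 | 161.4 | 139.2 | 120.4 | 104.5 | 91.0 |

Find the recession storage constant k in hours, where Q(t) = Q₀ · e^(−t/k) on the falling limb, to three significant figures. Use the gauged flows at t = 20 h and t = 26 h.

k ≈ 14.1 h

On the falling limb, Q drops from 139.2 to 91.0 m³/s between t = 20 h and t = 26 h (Δt = 6 h).
k = −Δt / ln(Q₂/Q₁) = −6 / ln(91.0/139.2) = 14.1 h.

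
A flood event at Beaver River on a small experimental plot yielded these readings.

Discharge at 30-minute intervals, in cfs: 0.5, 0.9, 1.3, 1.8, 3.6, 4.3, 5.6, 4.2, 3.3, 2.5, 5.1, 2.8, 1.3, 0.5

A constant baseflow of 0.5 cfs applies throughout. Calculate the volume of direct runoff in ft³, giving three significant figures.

V ≈ 55300 ft³

Direct-runoff ordinates (Q − Q_b): 0.0, 0.4, 0.8, 1.3, 3.1, 3.8, 5.1, 3.7, 2.8, 2.0, 4.6, 2.3, 0.8, 0.0 cfs.
ΣQ_DR = 30.70 cfs.
With Δt = 0.5 h = 1800 s, V = ΣQ_DR · Δt = 30.70 × 1800 = 55300 ft³.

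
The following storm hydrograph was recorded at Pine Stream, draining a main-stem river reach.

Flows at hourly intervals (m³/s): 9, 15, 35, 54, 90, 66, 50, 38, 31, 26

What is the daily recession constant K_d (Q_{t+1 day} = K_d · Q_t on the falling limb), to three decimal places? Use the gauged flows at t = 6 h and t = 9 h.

K_d ≈ 0.005

Between t = 6 h and t = 9 h the flow falls from 50 to 26 m³/s over 3×1 h = 3 h.
Per-interval ratio K = (26/50)^(1/3) = 0.8041; K_d = K^(24/1) = 0.005.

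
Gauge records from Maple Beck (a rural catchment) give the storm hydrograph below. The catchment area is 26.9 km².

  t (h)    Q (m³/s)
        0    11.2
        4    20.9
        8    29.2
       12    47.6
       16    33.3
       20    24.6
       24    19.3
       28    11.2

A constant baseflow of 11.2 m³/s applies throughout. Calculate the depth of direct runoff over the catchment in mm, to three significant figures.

d ≈ 57.7 mm

Direct runoff: 0.0, 9.7, 18.0, 36.4, 22.1, 13.4, 8.1, 0.0 m³/s; ΣQ_DR = 107.7 m³/s.
V = ΣQ_DR · Δt = 107.7 × 14400 s = 1.551 × 10^6 m³.
Over A = 26.9 km², depth = V / A = 57.7 mm.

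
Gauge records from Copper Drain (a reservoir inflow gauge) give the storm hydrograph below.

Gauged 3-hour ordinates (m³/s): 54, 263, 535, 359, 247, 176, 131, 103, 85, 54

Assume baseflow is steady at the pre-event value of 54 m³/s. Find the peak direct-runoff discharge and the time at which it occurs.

Q_p = 481.0 m³/s at t = 6 h

Subtracting baseflow gives direct-runoff ordinates: 0.0, 209.0, 481.0, 305.0, 193.0, 122.0, 77.0, 49.0, 31.0, 0.0 m³/s.
The maximum is 481.0 m³/s, occurring at the reading for t = 6 h.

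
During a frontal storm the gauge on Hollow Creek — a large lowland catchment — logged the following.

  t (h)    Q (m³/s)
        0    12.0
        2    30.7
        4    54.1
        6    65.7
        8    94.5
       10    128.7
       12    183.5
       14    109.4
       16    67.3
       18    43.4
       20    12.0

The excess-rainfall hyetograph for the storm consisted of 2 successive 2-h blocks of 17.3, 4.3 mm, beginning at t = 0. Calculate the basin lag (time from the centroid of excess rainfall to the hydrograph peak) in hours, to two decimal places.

t_L ≈ 10.60 h

Centroid of excess rainfall: t_c = Σ P_i·t̄_i / ΣP_i = 1.3981 h (block centres at 1, 3 h).
Hydrograph peak occurs at t = 12 h, so basin lag t_L = 12 − 1.3981 = 10.60 h.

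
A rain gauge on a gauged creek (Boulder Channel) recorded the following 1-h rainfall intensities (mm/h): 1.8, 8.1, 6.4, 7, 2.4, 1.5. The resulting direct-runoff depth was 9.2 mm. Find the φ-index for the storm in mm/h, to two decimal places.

Only the 3 blocks with intensity above φ contribute runoff: 8.1, 6.4, 7 mm/h.
Σ(I−φ)·Δt = d  ⇒  (8.1+6.4+7 − 3φ)·1 = 9.2
φ = (21.50 − 9.2/1) / 3 = 4.10 mm/h.

φ ≈ 4.10 mm/h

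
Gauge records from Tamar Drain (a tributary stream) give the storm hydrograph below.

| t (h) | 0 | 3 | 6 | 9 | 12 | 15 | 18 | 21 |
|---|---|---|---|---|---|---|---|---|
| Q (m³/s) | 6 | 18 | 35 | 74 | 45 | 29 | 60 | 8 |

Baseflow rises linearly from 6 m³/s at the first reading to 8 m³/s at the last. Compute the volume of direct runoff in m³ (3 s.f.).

Direct-runoff ordinates (Q − Q_b): 0.00, 11.71, 28.43, 67.14, 37.86, 21.57, 52.29, 0.00 m³/s.
ΣQ_DR = 219.0 m³/s.
With Δt = 3 h = 10800 s, V = ΣQ_DR · Δt = 219.0 × 10800 = 2.37 × 10^6 m³.

V ≈ 2.37 × 10^6 m³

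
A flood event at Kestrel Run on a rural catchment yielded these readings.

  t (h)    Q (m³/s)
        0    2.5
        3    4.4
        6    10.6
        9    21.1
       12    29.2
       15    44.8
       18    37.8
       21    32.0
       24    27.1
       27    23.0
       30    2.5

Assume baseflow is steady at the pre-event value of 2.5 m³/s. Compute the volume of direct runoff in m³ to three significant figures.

Direct-runoff ordinates (Q − Q_b): 0.0, 1.9, 8.1, 18.6, 26.7, 42.3, 35.3, 29.5, 24.6, 20.5, 0.0 m³/s.
ΣQ_DR = 207.5 m³/s.
With Δt = 3 h = 10800 s, V = ΣQ_DR · Δt = 207.5 × 10800 = 2.24 × 10^6 m³.

V ≈ 2.24 × 10^6 m³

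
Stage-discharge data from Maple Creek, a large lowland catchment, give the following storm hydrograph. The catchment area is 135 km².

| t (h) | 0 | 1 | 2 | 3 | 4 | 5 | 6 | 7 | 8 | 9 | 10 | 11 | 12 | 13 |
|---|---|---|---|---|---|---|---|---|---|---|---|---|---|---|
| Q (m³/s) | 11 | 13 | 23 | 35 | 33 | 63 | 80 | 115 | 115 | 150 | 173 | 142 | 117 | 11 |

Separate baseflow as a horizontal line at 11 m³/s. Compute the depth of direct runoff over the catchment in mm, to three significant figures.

Direct runoff: 0.0, 2.0, 12.0, 24.0, 22.0, 52.0, 69.0, 104.0, 104.0, 139.0, 162.0, 131.0, 106.0, 0.0 m³/s; ΣQ_DR = 927.0 m³/s.
V = ΣQ_DR · Δt = 927.0 × 3600 s = 3.337 × 10^6 m³.
Over A = 135 km², depth = V / A = 24.7 mm.

d ≈ 24.7 mm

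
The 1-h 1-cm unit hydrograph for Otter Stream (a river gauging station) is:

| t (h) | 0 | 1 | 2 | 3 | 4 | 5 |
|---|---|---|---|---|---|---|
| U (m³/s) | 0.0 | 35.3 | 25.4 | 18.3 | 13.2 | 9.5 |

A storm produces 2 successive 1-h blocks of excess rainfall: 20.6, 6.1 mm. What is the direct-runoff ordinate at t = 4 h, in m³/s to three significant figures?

By discrete convolution, Q_j = Σ (P_i / 10 mm) · U_{j−i}.
At t = 4 h (j=4): Q = (20.6/10)·13.2 + (6.1/10)·18.3 = 38.4 m³/s.

Q ≈ 38.4 m³/s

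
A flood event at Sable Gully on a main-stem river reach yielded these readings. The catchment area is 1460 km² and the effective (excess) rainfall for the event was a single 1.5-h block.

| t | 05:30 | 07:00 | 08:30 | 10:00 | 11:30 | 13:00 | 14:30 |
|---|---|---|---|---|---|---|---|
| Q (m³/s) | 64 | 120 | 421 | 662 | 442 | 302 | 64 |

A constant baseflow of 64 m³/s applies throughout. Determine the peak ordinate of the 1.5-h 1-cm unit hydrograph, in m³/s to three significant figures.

Direct runoff: 0.0, 56.0, 357.0, 598.0, 378.0, 238.0, 0.0 m³/s; ΣQ_DR = 1627 m³/s, peak = 598.0 m³/s.
Runoff depth d = ΣQ_DR·Δt / A = 1627 × 5400 / (1460 km²) = 6.018 mm.
The 1-cm UH is the DRH scaled by (10 mm)/d, so U_p = 598.0 × 10/6.018 = 994 m³/s.

U_p ≈ 994 m³/s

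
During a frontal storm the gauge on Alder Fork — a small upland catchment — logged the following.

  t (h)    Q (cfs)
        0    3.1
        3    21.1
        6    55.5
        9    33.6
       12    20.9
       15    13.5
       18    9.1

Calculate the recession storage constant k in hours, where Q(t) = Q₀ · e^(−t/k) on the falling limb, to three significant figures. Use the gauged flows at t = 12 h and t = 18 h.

On the falling limb, Q drops from 20.9 to 9.1 cfs between t = 12 h and t = 18 h (Δt = 6 h).
k = −Δt / ln(Q₂/Q₁) = −6 / ln(9.1/20.9) = 7.22 h.

k ≈ 7.22 h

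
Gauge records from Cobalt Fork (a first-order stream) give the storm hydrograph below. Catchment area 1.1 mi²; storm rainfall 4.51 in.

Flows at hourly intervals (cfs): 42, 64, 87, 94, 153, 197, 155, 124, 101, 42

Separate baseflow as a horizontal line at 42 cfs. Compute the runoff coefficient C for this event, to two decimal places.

C ≈ 0.20

ΣQ_DR = 639.0 cfs; V = ΣQ_DR·Δt = 2.300 × 10^6 ft³.
Runoff depth d = V / A = 0.9002 in.
C = d / P = 0.9002 / 4.51 = 0.20.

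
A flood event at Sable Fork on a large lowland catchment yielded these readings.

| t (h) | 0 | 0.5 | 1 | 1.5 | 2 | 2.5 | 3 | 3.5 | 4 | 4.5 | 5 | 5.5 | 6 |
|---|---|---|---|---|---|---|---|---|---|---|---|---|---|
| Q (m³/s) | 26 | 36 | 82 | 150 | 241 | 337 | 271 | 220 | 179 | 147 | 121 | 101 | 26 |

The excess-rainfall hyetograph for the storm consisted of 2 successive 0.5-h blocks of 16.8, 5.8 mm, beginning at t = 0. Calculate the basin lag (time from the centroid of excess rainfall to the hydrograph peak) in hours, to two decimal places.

t_L ≈ 2.12 h

Centroid of excess rainfall: t_c = Σ P_i·t̄_i / ΣP_i = 0.3783 h (block centres at 0.25, 0.75 h).
Hydrograph peak occurs at t = 2.5 h, so basin lag t_L = 2.5 − 0.3783 = 2.12 h.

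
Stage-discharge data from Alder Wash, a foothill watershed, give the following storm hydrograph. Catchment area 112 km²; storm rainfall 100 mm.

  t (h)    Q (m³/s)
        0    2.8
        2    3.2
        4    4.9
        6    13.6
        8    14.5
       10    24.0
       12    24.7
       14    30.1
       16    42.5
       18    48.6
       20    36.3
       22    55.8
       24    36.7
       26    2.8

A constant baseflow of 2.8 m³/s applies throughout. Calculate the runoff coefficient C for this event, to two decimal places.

ΣQ_DR = 301.3 m³/s; V = ΣQ_DR·Δt = 2.169 × 10^6 m³.
Runoff depth d = V / A = 19.37 mm.
C = d / P = 19.37 / 100 = 0.19.

C ≈ 0.19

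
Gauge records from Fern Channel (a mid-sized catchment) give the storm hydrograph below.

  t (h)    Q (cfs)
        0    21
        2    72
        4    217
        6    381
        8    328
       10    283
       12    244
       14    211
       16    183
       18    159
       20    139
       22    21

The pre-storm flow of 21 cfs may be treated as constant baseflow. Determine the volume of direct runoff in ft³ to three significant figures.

V ≈ 1.45 × 10^7 ft³

Direct-runoff ordinates (Q − Q_b): 0.0, 51.0, 196.0, 360.0, 307.0, 262.0, 223.0, 190.0, 162.0, 138.0, 118.0, 0.0 cfs.
ΣQ_DR = 2007 cfs.
With Δt = 2 h = 7200 s, V = ΣQ_DR · Δt = 2007 × 7200 = 1.45 × 10^7 ft³.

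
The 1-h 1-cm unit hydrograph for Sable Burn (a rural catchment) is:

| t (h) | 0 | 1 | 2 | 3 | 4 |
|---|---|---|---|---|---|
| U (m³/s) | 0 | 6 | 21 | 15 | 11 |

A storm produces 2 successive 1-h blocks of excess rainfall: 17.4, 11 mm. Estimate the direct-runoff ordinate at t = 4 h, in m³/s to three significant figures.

Q ≈ 35.6 m³/s

By discrete convolution, Q_j = Σ (P_i / 10 mm) · U_{j−i}.
At t = 4 h (j=4): Q = (17.4/10)·11 + (11/10)·15 = 35.6 m³/s.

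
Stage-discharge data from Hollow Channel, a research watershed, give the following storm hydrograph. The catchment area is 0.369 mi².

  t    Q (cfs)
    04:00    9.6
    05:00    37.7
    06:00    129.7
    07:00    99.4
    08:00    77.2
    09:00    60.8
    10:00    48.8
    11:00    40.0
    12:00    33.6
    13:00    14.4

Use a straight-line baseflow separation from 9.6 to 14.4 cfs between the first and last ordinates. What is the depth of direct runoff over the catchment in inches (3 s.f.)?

d ≈ 1.81 in

Direct runoff: 0.00, 27.57, 119.03, 88.20, 65.47, 48.53, 36.00, 26.67, 19.73, 0.00 cfs; ΣQ_DR = 431.2 cfs.
V = ΣQ_DR · Δt = 431.2 × 3600 s = 1.552 × 10^6 ft³.
Over A = 0.369 mi², depth = V / A = 1.81 in.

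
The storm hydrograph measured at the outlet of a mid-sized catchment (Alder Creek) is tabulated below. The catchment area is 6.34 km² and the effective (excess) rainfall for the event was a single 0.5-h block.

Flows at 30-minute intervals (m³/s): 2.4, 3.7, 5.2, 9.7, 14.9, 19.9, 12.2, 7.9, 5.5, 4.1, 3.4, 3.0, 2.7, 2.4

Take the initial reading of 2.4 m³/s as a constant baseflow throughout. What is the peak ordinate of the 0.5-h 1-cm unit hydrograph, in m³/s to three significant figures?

Direct runoff: 0.0, 1.3, 2.8, 7.3, 12.5, 17.5, 9.8, 5.5, 3.1, 1.7, 1.0, 0.6, 0.3, 0.0 m³/s; ΣQ_DR = 63.40 m³/s, peak = 17.5 m³/s.
Runoff depth d = ΣQ_DR·Δt / A = 63.40 × 1800 / (6.34 km²) = 18.00 mm.
The 1-cm UH is the DRH scaled by (10 mm)/d, so U_p = 17.5 × 10/18.00 = 9.72 m³/s.

U_p ≈ 9.72 m³/s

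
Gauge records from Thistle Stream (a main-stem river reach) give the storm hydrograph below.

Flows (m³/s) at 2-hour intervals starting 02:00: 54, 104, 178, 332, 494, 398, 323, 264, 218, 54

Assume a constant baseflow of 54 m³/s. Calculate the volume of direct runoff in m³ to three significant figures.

Direct-runoff ordinates (Q − Q_b): 0.0, 50.0, 124.0, 278.0, 440.0, 344.0, 269.0, 210.0, 164.0, 0.0 m³/s.
ΣQ_DR = 1879 m³/s.
With Δt = 2 h = 7200 s, V = ΣQ_DR · Δt = 1879 × 7200 = 1.35 × 10^7 m³.

V ≈ 1.35 × 10^7 m³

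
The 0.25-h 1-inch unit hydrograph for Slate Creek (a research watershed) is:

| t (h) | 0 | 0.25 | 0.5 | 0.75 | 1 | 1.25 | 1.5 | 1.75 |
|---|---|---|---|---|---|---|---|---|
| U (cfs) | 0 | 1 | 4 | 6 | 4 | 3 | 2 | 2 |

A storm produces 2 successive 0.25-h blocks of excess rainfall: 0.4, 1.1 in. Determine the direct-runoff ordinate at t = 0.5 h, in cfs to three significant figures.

Q ≈ 2.70 cfs

By discrete convolution, Q_j = Σ (P_i / 1 in) · U_{j−i}.
At t = 0.5 h (j=2): Q = (0.4/1)·4 + (1.1/1)·1 = 2.70 cfs.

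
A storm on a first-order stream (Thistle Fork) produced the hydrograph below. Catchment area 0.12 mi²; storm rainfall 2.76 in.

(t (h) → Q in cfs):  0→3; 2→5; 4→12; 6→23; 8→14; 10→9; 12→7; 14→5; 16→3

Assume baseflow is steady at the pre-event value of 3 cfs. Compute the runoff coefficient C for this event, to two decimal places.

ΣQ_DR = 54.00 cfs; V = ΣQ_DR·Δt = 3.888 × 10^5 ft³.
Runoff depth d = V / A = 1.395 in.
C = d / P = 1.395 / 2.76 = 0.51.

C ≈ 0.51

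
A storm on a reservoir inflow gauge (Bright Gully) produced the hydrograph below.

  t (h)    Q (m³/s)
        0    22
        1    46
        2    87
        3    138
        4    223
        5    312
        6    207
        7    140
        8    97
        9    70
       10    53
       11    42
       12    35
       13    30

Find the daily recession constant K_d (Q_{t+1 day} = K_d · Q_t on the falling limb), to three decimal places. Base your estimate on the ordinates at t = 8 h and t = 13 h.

K_d ≈ 0.004

Between t = 8 h and t = 13 h the flow falls from 97 to 30 m³/s over 5×1 h = 5 h.
Per-interval ratio K = (30/97)^(1/5) = 0.7908; K_d = K^(24/1) = 0.004.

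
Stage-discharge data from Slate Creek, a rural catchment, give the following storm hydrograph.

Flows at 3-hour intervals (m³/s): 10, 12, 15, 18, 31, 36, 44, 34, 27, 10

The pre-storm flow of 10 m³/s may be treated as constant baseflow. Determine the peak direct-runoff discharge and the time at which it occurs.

Subtracting baseflow gives direct-runoff ordinates: 0.0, 2.0, 5.0, 8.0, 21.0, 26.0, 34.0, 24.0, 17.0, 0.0 m³/s.
The maximum is 34.0 m³/s, occurring at the reading for t = 18 h.

Q_p = 34.0 m³/s at t = 18 h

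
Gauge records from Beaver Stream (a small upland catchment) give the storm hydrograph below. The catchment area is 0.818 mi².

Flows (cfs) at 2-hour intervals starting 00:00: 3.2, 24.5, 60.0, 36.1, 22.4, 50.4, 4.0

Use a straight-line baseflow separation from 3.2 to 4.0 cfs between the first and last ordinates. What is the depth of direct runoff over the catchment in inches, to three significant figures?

Direct runoff: 0.00, 21.17, 56.53, 32.50, 18.67, 46.53, 0.00 cfs; ΣQ_DR = 175.4 cfs.
V = ΣQ_DR · Δt = 175.4 × 7200 s = 1.263 × 10^6 ft³.
Over A = 0.818 mi², depth = V / A = 0.665 in.

d ≈ 0.665 in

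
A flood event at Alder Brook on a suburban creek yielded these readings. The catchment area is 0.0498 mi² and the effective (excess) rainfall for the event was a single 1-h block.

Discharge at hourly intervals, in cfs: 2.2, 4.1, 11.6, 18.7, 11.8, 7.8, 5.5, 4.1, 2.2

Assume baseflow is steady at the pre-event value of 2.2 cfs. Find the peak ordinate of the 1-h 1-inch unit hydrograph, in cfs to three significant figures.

U_p ≈ 11.0 cfs

Direct runoff: 0.0, 1.9, 9.4, 16.5, 9.6, 5.6, 3.3, 1.9, 0.0 cfs; ΣQ_DR = 48.20 cfs, peak = 16.5 cfs.
Runoff depth d = ΣQ_DR·Δt / A = 48.20 × 3600 / (0.0498 mi²) = 1.500 in.
The 1-inch UH is the DRH scaled by (1 in)/d, so U_p = 16.5 × 1/1.500 = 11.0 cfs.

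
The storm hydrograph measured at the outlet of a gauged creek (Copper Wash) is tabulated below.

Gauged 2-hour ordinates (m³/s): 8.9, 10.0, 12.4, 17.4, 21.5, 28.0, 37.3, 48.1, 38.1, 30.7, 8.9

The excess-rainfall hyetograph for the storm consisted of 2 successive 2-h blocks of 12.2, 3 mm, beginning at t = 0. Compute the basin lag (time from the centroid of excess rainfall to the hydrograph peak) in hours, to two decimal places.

t_L ≈ 12.61 h

Centroid of excess rainfall: t_c = Σ P_i·t̄_i / ΣP_i = 1.3947 h (block centres at 1, 3 h).
Hydrograph peak occurs at t = 14 h, so basin lag t_L = 14 − 1.3947 = 12.61 h.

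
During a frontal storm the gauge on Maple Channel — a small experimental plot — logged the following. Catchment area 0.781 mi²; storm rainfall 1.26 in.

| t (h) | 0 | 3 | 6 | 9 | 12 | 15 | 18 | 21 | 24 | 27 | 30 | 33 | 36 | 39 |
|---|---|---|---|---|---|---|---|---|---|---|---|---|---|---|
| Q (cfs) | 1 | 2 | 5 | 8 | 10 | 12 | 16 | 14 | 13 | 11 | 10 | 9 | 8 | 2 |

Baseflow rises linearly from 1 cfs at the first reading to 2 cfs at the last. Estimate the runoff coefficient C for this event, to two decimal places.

ΣQ_DR = 100.0 cfs; V = ΣQ_DR·Δt = 1.080 × 10^6 ft³.
Runoff depth d = V / A = 0.5952 in.
C = d / P = 0.5952 / 1.26 = 0.47.

C ≈ 0.47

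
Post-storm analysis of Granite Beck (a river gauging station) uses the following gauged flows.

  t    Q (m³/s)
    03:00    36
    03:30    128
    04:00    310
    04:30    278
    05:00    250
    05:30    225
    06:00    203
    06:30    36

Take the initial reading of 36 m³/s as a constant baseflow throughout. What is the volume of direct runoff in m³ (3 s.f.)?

V ≈ 2.12 × 10^6 m³

Direct-runoff ordinates (Q − Q_b): 0.0, 92.0, 274.0, 242.0, 214.0, 189.0, 167.0, 0.0 m³/s.
ΣQ_DR = 1178 m³/s.
With Δt = 0.5 h = 1800 s, V = ΣQ_DR · Δt = 1178 × 1800 = 2.12 × 10^6 m³.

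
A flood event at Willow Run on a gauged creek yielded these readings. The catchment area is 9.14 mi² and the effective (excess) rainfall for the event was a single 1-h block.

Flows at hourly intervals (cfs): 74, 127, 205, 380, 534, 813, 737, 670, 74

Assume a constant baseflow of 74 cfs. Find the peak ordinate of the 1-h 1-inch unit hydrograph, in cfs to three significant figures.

U_p ≈ 1480 cfs

Direct runoff: 0.0, 53.0, 131.0, 306.0, 460.0, 739.0, 663.0, 596.0, 0.0 cfs; ΣQ_DR = 2948 cfs, peak = 739.0 cfs.
Runoff depth d = ΣQ_DR·Δt / A = 2948 × 3600 / (9.14 mi²) = 0.4998 in.
The 1-inch UH is the DRH scaled by (1 in)/d, so U_p = 739.0 × 1/0.4998 = 1480 cfs.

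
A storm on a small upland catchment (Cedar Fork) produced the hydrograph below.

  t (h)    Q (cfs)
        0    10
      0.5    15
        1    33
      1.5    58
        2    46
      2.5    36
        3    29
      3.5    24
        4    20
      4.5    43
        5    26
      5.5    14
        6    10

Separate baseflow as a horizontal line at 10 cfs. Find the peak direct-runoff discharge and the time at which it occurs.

Subtracting baseflow gives direct-runoff ordinates: 0.0, 5.0, 23.0, 48.0, 36.0, 26.0, 19.0, 14.0, 10.0, 33.0, 16.0, 4.0, 0.0 cfs.
The maximum is 48.0 cfs, occurring at the reading for t = 1.5 h.

Q_p = 48.0 cfs at t = 1.5 h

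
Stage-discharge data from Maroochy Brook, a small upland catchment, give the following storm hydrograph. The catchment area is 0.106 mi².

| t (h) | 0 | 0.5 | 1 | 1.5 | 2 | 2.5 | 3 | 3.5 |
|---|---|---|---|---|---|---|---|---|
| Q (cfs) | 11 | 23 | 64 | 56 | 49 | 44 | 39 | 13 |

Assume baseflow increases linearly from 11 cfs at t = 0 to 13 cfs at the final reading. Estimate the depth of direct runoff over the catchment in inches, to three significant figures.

d ≈ 1.48 in

Direct runoff: 0.00, 11.71, 52.43, 44.14, 36.86, 31.57, 26.29, 0.00 cfs; ΣQ_DR = 203.0 cfs.
V = ΣQ_DR · Δt = 203.0 × 1800 s = 3.654 × 10^5 ft³.
Over A = 0.106 mi², depth = V / A = 1.48 in.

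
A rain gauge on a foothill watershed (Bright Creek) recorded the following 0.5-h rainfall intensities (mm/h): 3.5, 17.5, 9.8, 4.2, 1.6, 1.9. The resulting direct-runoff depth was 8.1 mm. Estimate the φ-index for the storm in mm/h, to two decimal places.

Only the 2 blocks with intensity above φ contribute runoff: 17.5, 9.8 mm/h.
Σ(I−φ)·Δt = d  ⇒  (17.5+9.8 − 2φ)·0.5 = 8.1
φ = (27.30 − 8.1/0.5) / 2 = 5.55 mm/h.

φ ≈ 5.55 mm/h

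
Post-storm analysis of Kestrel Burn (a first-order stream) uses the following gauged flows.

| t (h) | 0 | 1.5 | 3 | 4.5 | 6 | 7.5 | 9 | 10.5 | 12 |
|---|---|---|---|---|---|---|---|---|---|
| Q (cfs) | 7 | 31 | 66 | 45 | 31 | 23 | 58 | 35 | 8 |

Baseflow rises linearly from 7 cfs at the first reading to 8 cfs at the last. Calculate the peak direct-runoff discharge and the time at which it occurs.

Q_p = 58.75 cfs at t = 3 h

Subtracting baseflow gives direct-runoff ordinates: 0.00, 23.88, 58.75, 37.62, 23.50, 15.38, 50.25, 27.12, 0.00 cfs.
The maximum is 58.75 cfs, occurring at the reading for t = 3 h.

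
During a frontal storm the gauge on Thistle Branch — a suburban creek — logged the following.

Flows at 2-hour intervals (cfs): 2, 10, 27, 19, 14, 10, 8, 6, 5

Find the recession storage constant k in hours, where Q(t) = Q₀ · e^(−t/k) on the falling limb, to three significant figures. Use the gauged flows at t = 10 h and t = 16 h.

On the falling limb, Q drops from 10 to 5 cfs between t = 10 h and t = 16 h (Δt = 6 h).
k = −Δt / ln(Q₂/Q₁) = −6 / ln(5/10) = 8.66 h.

k ≈ 8.66 h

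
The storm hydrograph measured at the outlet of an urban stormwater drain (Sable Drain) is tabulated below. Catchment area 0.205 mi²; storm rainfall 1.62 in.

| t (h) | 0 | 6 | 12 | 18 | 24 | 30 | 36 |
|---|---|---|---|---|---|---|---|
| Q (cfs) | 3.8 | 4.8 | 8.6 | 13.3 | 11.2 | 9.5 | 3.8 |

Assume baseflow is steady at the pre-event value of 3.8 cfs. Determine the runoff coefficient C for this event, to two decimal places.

C ≈ 0.80

ΣQ_DR = 28.40 cfs; V = ΣQ_DR·Δt = 6.134 × 10^5 ft³.
Runoff depth d = V / A = 1.288 in.
C = d / P = 1.288 / 1.62 = 0.80.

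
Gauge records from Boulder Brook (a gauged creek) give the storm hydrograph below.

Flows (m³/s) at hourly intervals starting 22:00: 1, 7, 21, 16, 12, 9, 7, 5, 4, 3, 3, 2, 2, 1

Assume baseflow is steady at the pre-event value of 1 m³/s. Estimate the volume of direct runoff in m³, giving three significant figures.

Direct-runoff ordinates (Q − Q_b): 0.0, 6.0, 20.0, 15.0, 11.0, 8.0, 6.0, 4.0, 3.0, 2.0, 2.0, 1.0, 1.0, 0.0 m³/s.
ΣQ_DR = 79.00 m³/s.
With Δt = 1 h = 3600 s, V = ΣQ_DR · Δt = 79.00 × 3600 = 2.84 × 10^5 m³.

V ≈ 2.84 × 10^5 m³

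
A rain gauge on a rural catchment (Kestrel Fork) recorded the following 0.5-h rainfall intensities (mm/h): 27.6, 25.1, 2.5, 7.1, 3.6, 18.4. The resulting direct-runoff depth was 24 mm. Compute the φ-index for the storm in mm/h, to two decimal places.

φ ≈ 7.70 mm/h

Only the 3 blocks with intensity above φ contribute runoff: 27.6, 25.1, 18.4 mm/h.
Σ(I−φ)·Δt = d  ⇒  (27.6+25.1+18.4 − 3φ)·0.5 = 24
φ = (71.10 − 24/0.5) / 3 = 7.70 mm/h.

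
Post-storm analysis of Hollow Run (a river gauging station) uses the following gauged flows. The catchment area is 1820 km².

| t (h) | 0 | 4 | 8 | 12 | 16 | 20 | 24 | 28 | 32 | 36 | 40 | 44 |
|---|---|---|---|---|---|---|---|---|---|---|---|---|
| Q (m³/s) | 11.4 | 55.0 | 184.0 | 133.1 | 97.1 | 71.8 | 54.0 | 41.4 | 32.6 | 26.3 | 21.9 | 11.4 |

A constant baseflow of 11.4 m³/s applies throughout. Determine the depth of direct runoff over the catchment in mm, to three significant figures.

d ≈ 4.77 mm

Direct runoff: 0.0, 43.6, 172.6, 121.7, 85.7, 60.4, 42.6, 30.0, 21.2, 14.9, 10.5, 0.0 m³/s; ΣQ_DR = 603.2 m³/s.
V = ΣQ_DR · Δt = 603.2 × 14400 s = 8.686 × 10^6 m³.
Over A = 1820 km², depth = V / A = 4.77 mm.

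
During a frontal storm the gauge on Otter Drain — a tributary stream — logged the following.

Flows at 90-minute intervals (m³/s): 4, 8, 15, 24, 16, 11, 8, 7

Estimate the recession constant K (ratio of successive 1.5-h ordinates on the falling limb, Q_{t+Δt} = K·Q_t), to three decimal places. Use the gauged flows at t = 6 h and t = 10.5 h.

K ≈ 0.759

Using the recession-limb readings at t = 6 h and t = 10.5 h: Q falls from 16 to 7 m³/s over 3 intervals.
K = (Q₂/Q₁)^(1/3) = (7/16)^(1/3) = 0.759.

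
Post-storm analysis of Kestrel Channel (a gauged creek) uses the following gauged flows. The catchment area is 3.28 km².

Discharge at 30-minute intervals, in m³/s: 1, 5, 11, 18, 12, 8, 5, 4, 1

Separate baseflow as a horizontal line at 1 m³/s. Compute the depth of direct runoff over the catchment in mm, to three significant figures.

d ≈ 30.7 mm

Direct runoff: 0.0, 4.0, 10.0, 17.0, 11.0, 7.0, 4.0, 3.0, 0.0 m³/s; ΣQ_DR = 56.00 m³/s.
V = ΣQ_DR · Δt = 56.00 × 1800 s = 1.008 × 10^5 m³.
Over A = 3.28 km², depth = V / A = 30.7 mm.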